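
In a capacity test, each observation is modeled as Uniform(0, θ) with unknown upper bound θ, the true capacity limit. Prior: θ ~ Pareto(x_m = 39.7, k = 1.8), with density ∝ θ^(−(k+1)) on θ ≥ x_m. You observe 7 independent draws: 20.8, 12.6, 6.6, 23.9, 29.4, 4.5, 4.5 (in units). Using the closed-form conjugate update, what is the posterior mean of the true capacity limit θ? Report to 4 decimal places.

44.7897

A Pareto(scale x_m, shape k) prior on the upper bound θ of Uniform(0, θ) is conjugate: posterior is Pareto(max(x_m, max xᵢ), k + n).
Sample maximum = 29.4; prior scale x_m = 39.7 → posterior scale = max = 39.7.
Posterior shape = 1.8 + 7 = 8.8.
E[θ|data] = k·x_m/(k−1) = 8.8·39.7/7.8 = 44.7897.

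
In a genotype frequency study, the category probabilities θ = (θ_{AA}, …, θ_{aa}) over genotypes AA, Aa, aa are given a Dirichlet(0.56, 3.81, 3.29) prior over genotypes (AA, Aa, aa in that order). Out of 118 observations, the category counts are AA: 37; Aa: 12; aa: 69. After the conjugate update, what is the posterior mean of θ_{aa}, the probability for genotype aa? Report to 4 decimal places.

The Dirichlet prior is conjugate to the Multinomial likelihood: each posterior αⱼ = prior αⱼ + observed count nⱼ.
Posterior concentration: (37.56, 15.81, 72.29), total = 125.66.
E[θ_{aa}|data] = α_{aa}/Σα = 72.29/125.66 = 0.5753.

0.5753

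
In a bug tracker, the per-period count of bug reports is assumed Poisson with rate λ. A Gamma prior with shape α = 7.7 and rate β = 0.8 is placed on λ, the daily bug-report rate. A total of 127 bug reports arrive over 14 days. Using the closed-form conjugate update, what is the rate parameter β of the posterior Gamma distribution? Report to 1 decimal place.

14.8

With a Gamma(shape α, rate β) prior, the Poisson likelihood is conjugate: the posterior is Gamma(α + ΣXᵢ, β + n).
Posterior: Gamma(α+S, β+n) = Gamma(7.7+127, 0.8+14) = Gamma(134.7, 14.8).
Posterior β = 14.8.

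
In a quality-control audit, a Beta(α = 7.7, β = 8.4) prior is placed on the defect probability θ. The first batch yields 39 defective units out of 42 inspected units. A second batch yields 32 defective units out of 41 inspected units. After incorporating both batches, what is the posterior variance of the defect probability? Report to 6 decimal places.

The Beta prior is conjugate to a Binomial/Bernoulli likelihood; the update adds successes to α and failures to β.
After batch 1: Beta(7.7+39, 8.4+3) = Beta(46.7, 11.4).
After batch 2: Beta(46.7+32, 11.4+9) = Beta(78.7, 20.4).
Var = αβ/((α+β)²(α+β+1)) = 78.7·20.4/(99.1²·100.1) = 0.001633.

0.001633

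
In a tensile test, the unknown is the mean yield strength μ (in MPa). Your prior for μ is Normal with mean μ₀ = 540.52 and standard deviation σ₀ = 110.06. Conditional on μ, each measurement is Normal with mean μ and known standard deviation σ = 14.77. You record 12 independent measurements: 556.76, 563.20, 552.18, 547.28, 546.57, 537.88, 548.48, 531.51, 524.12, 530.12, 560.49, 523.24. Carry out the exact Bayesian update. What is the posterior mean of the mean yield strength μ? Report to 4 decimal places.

543.4814

For Normal data with known variance σ², a Normal(μ₀, σ₀²) prior on μ is conjugate. Posterior precision = 1/σ₀² + n/σ²; posterior mean is the precision-weighted average of μ₀ and x̄.
Σxᵢ = 556.76 + 563.20 + 552.18 + 547.28 + 546.57 + 537.88 + 548.48 + 531.51 + 524.12 + 530.12 + 560.49 + 523.24 = 6521.83, so n·x̄ = 6521.83.
σ₀² = 110.06² = 12113.2036, σ² = 14.77² = 218.1529; σ² + n·σ₀² = 218.1529 + 12·12113.2036 = 145576.5961.
Posterior mean = (μ₀/σ₀² + n·x̄/σ²)/(1/σ₀² + n/σ²) = (σ²·μ₀ + σ₀²·n·x̄)/(σ² + n·σ₀²) = (218.1529·540.52 + 12113.2036·6521.83)/145576.5961 = 79118170.640096/145576.5961 = 543.4814.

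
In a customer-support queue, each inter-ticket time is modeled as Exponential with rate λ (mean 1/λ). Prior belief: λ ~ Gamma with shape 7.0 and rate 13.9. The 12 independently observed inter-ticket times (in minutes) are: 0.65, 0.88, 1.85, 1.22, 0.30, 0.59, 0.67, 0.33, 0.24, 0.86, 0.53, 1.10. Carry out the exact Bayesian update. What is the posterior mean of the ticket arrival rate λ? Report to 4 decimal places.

With a Gamma(shape α, rate β) prior on the exponential rate λ, the posterior after n observations with total T = Σxᵢ is Gamma(α+n, β+T).
Sum of observations T = 9.22 minutes; n = 12.
Posterior: Gamma(7.0+12, 13.9+9.22) = Gamma(19.0, 23.12).
Posterior mean of λ = α/β = 19.0/23.12 = 0.8218.

0.8218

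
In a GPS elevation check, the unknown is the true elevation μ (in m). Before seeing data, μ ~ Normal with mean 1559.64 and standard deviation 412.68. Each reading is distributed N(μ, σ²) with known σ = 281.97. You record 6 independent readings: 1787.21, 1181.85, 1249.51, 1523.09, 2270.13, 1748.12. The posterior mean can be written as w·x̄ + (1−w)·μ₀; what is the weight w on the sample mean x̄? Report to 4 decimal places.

For Normal data with known variance σ², a Normal(μ₀, σ₀²) prior on μ is conjugate. Posterior precision = 1/σ₀² + n/σ²; posterior mean is the precision-weighted average of μ₀ and x̄.
σ₀² = 412.68² = 170304.7824, σ² = 281.97² = 79507.0809. Prior precision 1/σ₀² = 1/170304.7824; data precision n/σ² = 6/79507.0809.
w = (n/σ²)/(1/σ₀² + n/σ²) = n·σ₀²/(σ² + n·σ₀²) = 6·170304.7824/(79507.0809 + 6·170304.7824) = 1021828.6944/1101335.7753 = 0.9278.

0.9278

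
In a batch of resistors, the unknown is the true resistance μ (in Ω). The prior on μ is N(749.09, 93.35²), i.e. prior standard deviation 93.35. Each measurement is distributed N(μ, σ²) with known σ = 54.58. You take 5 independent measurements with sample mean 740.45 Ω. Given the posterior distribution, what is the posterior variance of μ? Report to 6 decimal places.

For Normal data with known variance σ², a Normal(μ₀, σ₀²) prior on μ is conjugate. Posterior precision = 1/σ₀² + n/σ²; posterior mean is the precision-weighted average of μ₀ and x̄.
σ₀² = 93.35² = 8714.2225, σ² = 54.58² = 2978.9764; σ² + n·σ₀² = 2978.9764 + 5·8714.2225 = 46550.0889.
Posterior precision = 1/σ₀² + n/σ² = 1/8714.2225 + 5/2978.9764 = (σ² + n·σ₀²)/(σ₀²σ²) = 46550.0889/(8714.2225·2978.9764); posterior variance σₙ² = σ₀²σ²/(σ² + n·σ₀²) = 8714.2225·2978.9764/46550.0889 = 557.667317.

557.667317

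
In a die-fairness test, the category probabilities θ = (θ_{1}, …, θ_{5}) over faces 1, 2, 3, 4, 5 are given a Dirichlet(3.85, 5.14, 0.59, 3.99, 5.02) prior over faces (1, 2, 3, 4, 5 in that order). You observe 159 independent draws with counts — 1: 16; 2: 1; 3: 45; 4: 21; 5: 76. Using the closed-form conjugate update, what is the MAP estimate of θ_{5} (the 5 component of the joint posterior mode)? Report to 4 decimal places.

0.4636

The Dirichlet prior is conjugate to the Multinomial likelihood: each posterior αⱼ = prior αⱼ + observed count nⱼ.
Posterior concentration: (19.85, 6.14, 45.59, 24.99, 81.02), total = 177.59.
Joint mode component: (α_{5}−1)/(Σα−K) = 80.02/172.59 = 0.4636.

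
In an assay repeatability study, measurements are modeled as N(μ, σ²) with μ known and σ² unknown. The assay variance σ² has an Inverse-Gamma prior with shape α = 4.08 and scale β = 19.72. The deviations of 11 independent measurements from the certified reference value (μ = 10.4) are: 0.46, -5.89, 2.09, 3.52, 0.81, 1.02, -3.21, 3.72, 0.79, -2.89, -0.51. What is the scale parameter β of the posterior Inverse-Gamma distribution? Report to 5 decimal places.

63.08875

With known mean μ and an Inverse-Gamma(α, β) prior on σ², the Normal likelihood is conjugate: posterior is Inv-Gamma(α + n/2, β + Σ(xᵢ−μ)²/2).
Σ(xᵢ−μ)² = (0.46)² + (-5.89)² + (2.09)² + (3.52)² + (0.81)² + (1.02)² + (-3.21)² + (3.72)² + (0.79)² + (-2.89)² + (-0.51)² = 86.7375.
Posterior: Inv-Gamma(4.08 + 11/2, 19.72 + 86.7375/2) = Inv-Gamma(9.58, 63.08875).
Posterior β = 63.08875.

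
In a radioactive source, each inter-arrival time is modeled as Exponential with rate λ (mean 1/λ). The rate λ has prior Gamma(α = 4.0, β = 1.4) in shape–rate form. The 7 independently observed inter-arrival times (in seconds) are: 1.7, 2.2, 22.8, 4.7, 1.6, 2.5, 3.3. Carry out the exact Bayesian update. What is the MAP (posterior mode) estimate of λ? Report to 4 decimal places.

With a Gamma(shape α, rate β) prior on the exponential rate λ, the posterior after n observations with total T = Σxᵢ is Gamma(α+n, β+T).
Sum of observations T = 38.8 seconds; n = 7.
Posterior: Gamma(4.0+7, 1.4+38.8) = Gamma(11.0, 40.2).
Mode = (α−1)/β = 0.2488.

0.2488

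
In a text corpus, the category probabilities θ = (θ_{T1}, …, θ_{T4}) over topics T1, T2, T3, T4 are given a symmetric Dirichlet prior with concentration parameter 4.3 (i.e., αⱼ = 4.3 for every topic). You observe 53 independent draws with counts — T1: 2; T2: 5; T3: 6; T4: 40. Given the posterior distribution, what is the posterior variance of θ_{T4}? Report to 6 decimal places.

0.003270

The Dirichlet prior is conjugate to the Multinomial likelihood: each posterior αⱼ = prior αⱼ + observed count nⱼ.
Posterior concentration: (6.3, 9.3, 10.3, 44.3), total = 70.2.
Var[θ_j] = α_j(Σα−α_j)/((Σα)²(Σα+1)) = 44.3·25.9/(70.2²·71.2) = 0.003270.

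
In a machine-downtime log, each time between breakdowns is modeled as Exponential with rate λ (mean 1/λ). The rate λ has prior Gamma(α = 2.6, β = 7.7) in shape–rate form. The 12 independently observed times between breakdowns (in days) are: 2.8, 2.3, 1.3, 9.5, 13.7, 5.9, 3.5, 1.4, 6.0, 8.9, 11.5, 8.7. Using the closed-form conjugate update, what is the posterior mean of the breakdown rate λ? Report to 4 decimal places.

0.1755

With a Gamma(shape α, rate β) prior on the exponential rate λ, the posterior after n observations with total T = Σxᵢ is Gamma(α+n, β+T).
Sum of observations T = 75.5 days; n = 12.
Posterior: Gamma(2.6+12, 7.7+75.5) = Gamma(14.6, 83.2).
Posterior mean of λ = α/β = 14.6/83.2 = 0.1755.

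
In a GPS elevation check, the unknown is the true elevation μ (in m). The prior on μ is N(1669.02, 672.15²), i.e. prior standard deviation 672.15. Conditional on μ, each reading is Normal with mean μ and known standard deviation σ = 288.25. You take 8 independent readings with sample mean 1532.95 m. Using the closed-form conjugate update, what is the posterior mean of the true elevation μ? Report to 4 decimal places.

For Normal data with known variance σ², a Normal(μ₀, σ₀²) prior on μ is conjugate. Posterior precision = 1/σ₀² + n/σ²; posterior mean is the precision-weighted average of μ₀ and x̄.
n·x̄ = 8·1532.95 = 12263.6.
σ₀² = 672.15² = 451785.6225, σ² = 288.25² = 83088.0625; σ² + n·σ₀² = 83088.0625 + 8·451785.6225 = 3697373.0425.
Posterior mean = (μ₀/σ₀² + n·x̄/σ²)/(1/σ₀² + n/σ²) = (σ²·μ₀ + σ₀²·n·x̄)/(σ² + n·σ₀²) = (83088.0625·1669.02 + 451785.6225·12263.6)/3697373.0425 = 5679193798.16475/3697373.0425 = 1536.0078.

1536.0078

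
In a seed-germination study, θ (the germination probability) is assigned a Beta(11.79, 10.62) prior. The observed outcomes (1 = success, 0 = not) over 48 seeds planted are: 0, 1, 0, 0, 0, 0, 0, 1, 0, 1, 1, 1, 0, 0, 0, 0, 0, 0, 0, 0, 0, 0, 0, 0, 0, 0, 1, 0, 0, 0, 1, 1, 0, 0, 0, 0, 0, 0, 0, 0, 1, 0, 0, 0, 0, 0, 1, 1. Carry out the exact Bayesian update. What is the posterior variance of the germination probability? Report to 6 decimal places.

0.003066

The Beta prior is conjugate to a Binomial/Bernoulli likelihood; the update adds successes to α and failures to β.
Posterior: Beta(α+k, β+n−k) = Beta(11.79+11, 10.62+37) = Beta(22.79, 47.62).
Var = αβ/((α+β)²(α+β+1)) = 22.79·47.62/(70.41²·71.41) = 0.003066.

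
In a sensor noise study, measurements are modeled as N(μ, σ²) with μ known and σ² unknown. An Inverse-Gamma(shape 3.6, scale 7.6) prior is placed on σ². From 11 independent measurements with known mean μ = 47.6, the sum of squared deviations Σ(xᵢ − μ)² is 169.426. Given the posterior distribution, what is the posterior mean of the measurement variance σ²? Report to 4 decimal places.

11.3967

With known mean μ and an Inverse-Gamma(α, β) prior on σ², the Normal likelihood is conjugate: posterior is Inv-Gamma(α + n/2, β + Σ(xᵢ−μ)²/2).
Posterior: Inv-Gamma(3.6 + 11/2, 7.6 + 169.426/2) = Inv-Gamma(9.10, 92.3130).
E[σ²|data] = β/(α−1) = 92.3130/8.10 = 11.3967.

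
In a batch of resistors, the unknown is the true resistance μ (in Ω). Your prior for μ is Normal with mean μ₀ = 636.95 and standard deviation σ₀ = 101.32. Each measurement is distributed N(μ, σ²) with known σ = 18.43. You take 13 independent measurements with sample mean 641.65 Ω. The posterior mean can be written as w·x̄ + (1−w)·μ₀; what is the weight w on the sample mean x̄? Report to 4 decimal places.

For Normal data with known variance σ², a Normal(μ₀, σ₀²) prior on μ is conjugate. Posterior precision = 1/σ₀² + n/σ²; posterior mean is the precision-weighted average of μ₀ and x̄.
σ₀² = 101.32² = 10265.7424, σ² = 18.43² = 339.6649. Prior precision 1/σ₀² = 1/10265.7424; data precision n/σ² = 13/339.6649.
w = (n/σ²)/(1/σ₀² + n/σ²) = n·σ₀²/(σ² + n·σ₀²) = 13·10265.7424/(339.6649 + 13·10265.7424) = 133454.6512/133794.3161 = 0.9975.

0.9975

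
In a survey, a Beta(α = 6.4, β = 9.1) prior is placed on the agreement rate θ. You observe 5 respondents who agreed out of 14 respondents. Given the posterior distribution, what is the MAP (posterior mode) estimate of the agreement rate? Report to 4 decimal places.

0.3782

The Beta prior is conjugate to a Binomial/Bernoulli likelihood; the update adds successes to α and failures to β.
Posterior: Beta(α+k, β+n−k) = Beta(6.4+5, 9.1+9) = Beta(11.4, 18.1).
Mode of Beta(a,b) for a,b>1 is (a−1)/(a+b−2) = 10.4/27.5 = 0.3782.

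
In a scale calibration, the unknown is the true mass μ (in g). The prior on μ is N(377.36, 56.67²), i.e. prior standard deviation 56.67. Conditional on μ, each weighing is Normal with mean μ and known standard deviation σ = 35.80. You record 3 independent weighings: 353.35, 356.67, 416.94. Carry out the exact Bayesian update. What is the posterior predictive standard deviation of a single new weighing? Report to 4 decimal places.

For Normal data with known variance σ², a Normal(μ₀, σ₀²) prior on μ is conjugate. Posterior precision = 1/σ₀² + n/σ²; posterior mean is the precision-weighted average of μ₀ and x̄.
σ₀² = 56.67² = 3211.4889, σ² = 35.80² = 1281.64; σ² + n·σ₀² = 1281.64 + 3·3211.4889 = 10916.1067.
Posterior precision = 1/σ₀² + n/σ² = 1/3211.4889 + 3/1281.64 = (σ² + n·σ₀²)/(σ₀²σ²) = 10916.1067/(3211.4889·1281.64); posterior variance σₙ² = σ₀²σ²/(σ² + n·σ₀²) = 3211.4889·1281.64/10916.1067 = 377.055002.
Predictive variance for one new observation = σₙ² + σ² = 3211.4889·1281.64/10916.1067 + 1281.64 = σ²·(σ₀² + 10916.1067)/10916.1067 = 1281.64·14127.5956/10916.1067 = 1658.695002; SD = √(1281.64·14127.5956/10916.1067) = 40.7271.

40.7271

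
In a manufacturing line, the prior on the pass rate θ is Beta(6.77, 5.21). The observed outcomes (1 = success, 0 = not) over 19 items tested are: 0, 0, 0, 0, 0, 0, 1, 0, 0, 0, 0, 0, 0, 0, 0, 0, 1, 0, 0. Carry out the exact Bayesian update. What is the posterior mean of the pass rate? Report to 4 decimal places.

0.2831

The Beta prior is conjugate to a Binomial/Bernoulli likelihood; the update adds successes to α and failures to β.
Posterior: Beta(α+k, β+n−k) = Beta(6.77+2, 5.21+17) = Beta(8.77, 22.21).
Posterior mean = α/(α+β) = 8.77/30.98 = 0.2831.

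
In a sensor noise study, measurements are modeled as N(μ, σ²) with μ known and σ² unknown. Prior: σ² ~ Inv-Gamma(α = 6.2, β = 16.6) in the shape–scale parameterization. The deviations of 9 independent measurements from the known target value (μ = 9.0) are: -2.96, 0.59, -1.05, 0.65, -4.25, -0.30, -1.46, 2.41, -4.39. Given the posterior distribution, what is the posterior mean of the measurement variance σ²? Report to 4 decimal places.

With known mean μ and an Inverse-Gamma(α, β) prior on σ², the Normal likelihood is conjugate: posterior is Inv-Gamma(α + n/2, β + Σ(xᵢ−μ)²/2).
Σ(xᵢ−μ)² = (-2.96)² + (0.59)² + (-1.05)² + (0.65)² + (-4.25)² + (-0.30)² + (-1.46)² + (2.41)² + (-4.39)² = 55.9990.
Posterior: Inv-Gamma(6.2 + 9/2, 16.6 + 55.9990/2) = Inv-Gamma(10.70, 44.59950).
E[σ²|data] = β/(α−1) = 44.59950/9.70 = 4.5979.

4.5979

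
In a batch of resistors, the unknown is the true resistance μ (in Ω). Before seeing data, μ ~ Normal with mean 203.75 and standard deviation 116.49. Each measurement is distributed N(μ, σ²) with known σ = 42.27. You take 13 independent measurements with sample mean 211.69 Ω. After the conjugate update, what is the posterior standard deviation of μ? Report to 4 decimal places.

For Normal data with known variance σ², a Normal(μ₀, σ₀²) prior on μ is conjugate. Posterior precision = 1/σ₀² + n/σ²; posterior mean is the precision-weighted average of μ₀ and x̄.
σ₀² = 116.49² = 13569.9201, σ² = 42.27² = 1786.7529; σ² + n·σ₀² = 1786.7529 + 13·13569.9201 = 178195.7142.
Posterior precision = 1/σ₀² + n/σ² = 1/13569.9201 + 13/1786.7529 = (σ² + n·σ₀²)/(σ₀²σ²) = 178195.7142/(13569.9201·1786.7529); posterior variance σₙ² = σ₀²σ²/(σ² + n·σ₀²) = 13569.9201·1786.7529/178195.7142 = 136.064406.
Posterior SD = √σₙ² = √(13569.9201·1786.7529/178195.7142) = 11.6647.

11.6647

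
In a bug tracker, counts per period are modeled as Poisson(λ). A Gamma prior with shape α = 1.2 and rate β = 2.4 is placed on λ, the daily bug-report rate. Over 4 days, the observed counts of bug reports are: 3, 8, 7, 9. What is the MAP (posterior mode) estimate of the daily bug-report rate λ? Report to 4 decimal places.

4.2500

With a Gamma(shape α, rate β) prior, the Poisson likelihood is conjugate: the posterior is Gamma(α + ΣXᵢ, β + n).
Sum of counts S = 27 over n = 4 days.
Posterior: Gamma(α+S, β+n) = Gamma(1.2+27, 2.4+4) = Gamma(28.2, 6.4).
Mode of Gamma(α,β) for α≥1 is (α−1)/β = 27.2/6.4 = 4.2500.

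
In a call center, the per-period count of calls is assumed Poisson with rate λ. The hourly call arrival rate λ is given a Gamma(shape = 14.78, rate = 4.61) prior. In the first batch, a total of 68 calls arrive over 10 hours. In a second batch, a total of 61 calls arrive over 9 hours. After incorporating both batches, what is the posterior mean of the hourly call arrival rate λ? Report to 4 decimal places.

6.0898

With a Gamma(shape α, rate β) prior, the Poisson likelihood is conjugate: the posterior is Gamma(α + ΣXᵢ, β + n).
After batch 1: Gamma(α+S, β+n) = Gamma(14.78+68, 4.61+10) = Gamma(82.78, 14.61).
After batch 2: Gamma(α+S, β+n) = Gamma(82.78+61, 14.61+9) = Gamma(143.78, 23.61).
Posterior mean = α/β = 143.78/23.61 = 6.0898.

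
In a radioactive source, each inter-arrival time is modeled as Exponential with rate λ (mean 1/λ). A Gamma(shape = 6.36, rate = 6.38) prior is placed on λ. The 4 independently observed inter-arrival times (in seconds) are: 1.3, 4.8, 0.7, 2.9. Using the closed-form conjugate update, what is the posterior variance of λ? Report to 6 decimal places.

With a Gamma(shape α, rate β) prior on the exponential rate λ, the posterior after n observations with total T = Σxᵢ is Gamma(α+n, β+T).
Sum of observations T = 9.7 seconds; n = 4.
Posterior: Gamma(6.36+4, 6.38+9.7) = Gamma(10.36, 16.08).
Var = α/β² = 0.040067.

0.040067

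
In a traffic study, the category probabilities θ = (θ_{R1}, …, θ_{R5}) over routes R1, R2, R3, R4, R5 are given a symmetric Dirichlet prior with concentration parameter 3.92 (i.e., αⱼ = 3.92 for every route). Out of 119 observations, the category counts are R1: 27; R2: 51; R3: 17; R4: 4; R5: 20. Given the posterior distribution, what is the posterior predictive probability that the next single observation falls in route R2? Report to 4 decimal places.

0.3962

The Dirichlet prior is conjugate to the Multinomial likelihood: each posterior αⱼ = prior αⱼ + observed count nⱼ.
Posterior concentration: (30.92, 54.92, 20.92, 7.92, 23.92), total = 138.60.
P(next = R2 | data) = α_{R2}/Σα = 0.3962.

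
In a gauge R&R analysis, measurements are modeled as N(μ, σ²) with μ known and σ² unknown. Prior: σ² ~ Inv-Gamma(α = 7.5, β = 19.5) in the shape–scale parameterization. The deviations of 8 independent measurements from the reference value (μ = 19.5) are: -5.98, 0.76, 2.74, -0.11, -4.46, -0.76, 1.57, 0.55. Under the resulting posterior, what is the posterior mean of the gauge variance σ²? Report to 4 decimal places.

With known mean μ and an Inverse-Gamma(α, β) prior on σ², the Normal likelihood is conjugate: posterior is Inv-Gamma(α + n/2, β + Σ(xᵢ−μ)²/2).
Σ(xᵢ−μ)² = (-5.98)² + (0.76)² + (2.74)² + (-0.11)² + (-4.46)² + (-0.76)² + (1.57)² + (0.55)² = 67.0943.
Posterior: Inv-Gamma(7.5 + 8/2, 19.5 + 67.0943/2) = Inv-Gamma(11.50, 53.04715).
E[σ²|data] = β/(α−1) = 53.04715/10.50 = 5.0521.

5.0521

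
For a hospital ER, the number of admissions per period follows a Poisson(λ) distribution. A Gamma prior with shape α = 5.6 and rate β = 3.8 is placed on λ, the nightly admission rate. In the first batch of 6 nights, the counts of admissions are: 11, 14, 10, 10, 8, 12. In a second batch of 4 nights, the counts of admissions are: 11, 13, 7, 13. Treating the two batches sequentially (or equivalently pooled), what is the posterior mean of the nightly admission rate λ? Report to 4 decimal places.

8.3043

With a Gamma(shape α, rate β) prior, the Poisson likelihood is conjugate: the posterior is Gamma(α + ΣXᵢ, β + n).
Batch 1: sum of counts S = 65 over n = 6 nights.
After batch 1: Gamma(α+S, β+n) = Gamma(5.6+65, 3.8+6) = Gamma(70.6, 9.8).
Batch 2: sum of counts S = 44 over n = 4 nights.
After batch 2: Gamma(α+S, β+n) = Gamma(70.6+44, 9.8+4) = Gamma(114.6, 13.8).
Posterior mean = α/β = 114.6/13.8 = 8.3043.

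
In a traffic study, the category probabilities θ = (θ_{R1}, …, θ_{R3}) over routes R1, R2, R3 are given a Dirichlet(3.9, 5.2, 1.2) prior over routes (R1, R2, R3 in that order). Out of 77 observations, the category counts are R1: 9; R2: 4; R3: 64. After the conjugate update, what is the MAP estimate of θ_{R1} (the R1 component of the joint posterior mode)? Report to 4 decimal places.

0.1412

The Dirichlet prior is conjugate to the Multinomial likelihood: each posterior αⱼ = prior αⱼ + observed count nⱼ.
Posterior concentration: (12.9, 9.2, 65.2), total = 87.3.
Joint mode component: (α_{R1}−1)/(Σα−K) = 11.9/84.3 = 0.1412.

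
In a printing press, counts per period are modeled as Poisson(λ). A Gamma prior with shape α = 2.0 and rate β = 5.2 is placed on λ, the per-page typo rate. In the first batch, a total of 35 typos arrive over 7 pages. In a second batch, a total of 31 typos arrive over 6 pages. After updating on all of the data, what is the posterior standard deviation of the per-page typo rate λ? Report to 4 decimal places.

0.4531

With a Gamma(shape α, rate β) prior, the Poisson likelihood is conjugate: the posterior is Gamma(α + ΣXᵢ, β + n).
After batch 1: Gamma(α+S, β+n) = Gamma(2.0+35, 5.2+7) = Gamma(37.0, 12.2).
After batch 2: Gamma(α+S, β+n) = Gamma(37.0+31, 12.2+6) = Gamma(68.0, 18.2).
SD = √α/β = √68.0/18.2 = 0.4531.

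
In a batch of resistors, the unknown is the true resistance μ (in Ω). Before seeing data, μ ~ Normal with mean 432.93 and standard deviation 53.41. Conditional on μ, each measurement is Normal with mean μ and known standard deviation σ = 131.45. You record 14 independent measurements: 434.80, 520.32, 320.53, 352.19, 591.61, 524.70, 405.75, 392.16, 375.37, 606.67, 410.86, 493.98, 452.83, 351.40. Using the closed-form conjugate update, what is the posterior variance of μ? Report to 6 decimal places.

For Normal data with known variance σ², a Normal(μ₀, σ₀²) prior on μ is conjugate. Posterior precision = 1/σ₀² + n/σ²; posterior mean is the precision-weighted average of μ₀ and x̄.
σ₀² = 53.41² = 2852.6281, σ² = 131.45² = 17279.1025; σ² + n·σ₀² = 17279.1025 + 14·2852.6281 = 57215.8959.
Posterior precision = 1/σ₀² + n/σ² = 1/2852.6281 + 14/17279.1025 = (σ² + n·σ₀²)/(σ₀²σ²) = 57215.8959/(2852.6281·17279.1025); posterior variance σₙ² = σ₀²σ²/(σ² + n·σ₀²) = 2852.6281·17279.1025/57215.8959 = 861.488797.

861.488797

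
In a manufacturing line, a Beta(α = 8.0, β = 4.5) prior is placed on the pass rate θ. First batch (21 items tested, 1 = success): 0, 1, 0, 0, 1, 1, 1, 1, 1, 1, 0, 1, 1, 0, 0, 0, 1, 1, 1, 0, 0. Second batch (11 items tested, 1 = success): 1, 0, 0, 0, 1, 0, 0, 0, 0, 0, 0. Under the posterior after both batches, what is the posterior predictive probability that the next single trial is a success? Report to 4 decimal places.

0.4944

The Beta prior is conjugate to a Binomial/Bernoulli likelihood; the update adds successes to α and failures to β.
After batch 1: Beta(8.0+12, 4.5+9) = Beta(20.0, 13.5).
After batch 2: Beta(20.0+2, 13.5+9) = Beta(22.0, 22.5).
For a single future Bernoulli trial, P(success | data) = α/(α+β) = 0.4944.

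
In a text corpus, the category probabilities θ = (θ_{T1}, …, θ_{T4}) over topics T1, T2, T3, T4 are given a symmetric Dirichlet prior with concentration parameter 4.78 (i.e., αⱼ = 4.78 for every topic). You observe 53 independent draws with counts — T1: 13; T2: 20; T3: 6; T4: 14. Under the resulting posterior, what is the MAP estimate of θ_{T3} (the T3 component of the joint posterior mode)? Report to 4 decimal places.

0.1436

The Dirichlet prior is conjugate to the Multinomial likelihood: each posterior αⱼ = prior αⱼ + observed count nⱼ.
Posterior concentration: (17.78, 24.78, 10.78, 18.78), total = 72.12.
Joint mode component: (α_{T3}−1)/(Σα−K) = 9.78/68.12 = 0.1436.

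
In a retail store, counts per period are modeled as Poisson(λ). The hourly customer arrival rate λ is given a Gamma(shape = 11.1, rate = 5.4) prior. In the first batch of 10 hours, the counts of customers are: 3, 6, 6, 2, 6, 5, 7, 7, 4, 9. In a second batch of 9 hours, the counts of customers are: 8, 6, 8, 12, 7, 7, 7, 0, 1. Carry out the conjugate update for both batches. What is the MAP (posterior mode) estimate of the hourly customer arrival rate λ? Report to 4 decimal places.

4.9631

With a Gamma(shape α, rate β) prior, the Poisson likelihood is conjugate: the posterior is Gamma(α + ΣXᵢ, β + n).
Batch 1: sum of counts S = 55 over n = 10 hours.
After batch 1: Gamma(α+S, β+n) = Gamma(11.1+55, 5.4+10) = Gamma(66.1, 15.4).
Batch 2: sum of counts S = 56 over n = 9 hours.
After batch 2: Gamma(α+S, β+n) = Gamma(66.1+56, 15.4+9) = Gamma(122.1, 24.4).
Mode of Gamma(α,β) for α≥1 is (α−1)/β = 121.1/24.4 = 4.9631.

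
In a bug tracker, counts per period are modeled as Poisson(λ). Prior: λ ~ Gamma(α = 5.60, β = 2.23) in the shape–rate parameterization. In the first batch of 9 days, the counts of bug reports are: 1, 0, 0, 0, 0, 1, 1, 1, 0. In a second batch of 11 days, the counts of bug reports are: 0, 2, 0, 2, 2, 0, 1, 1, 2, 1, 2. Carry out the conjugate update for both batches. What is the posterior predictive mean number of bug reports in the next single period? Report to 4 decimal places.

With a Gamma(shape α, rate β) prior, the Poisson likelihood is conjugate: the posterior is Gamma(α + ΣXᵢ, β + n).
Batch 1: sum of counts S = 4 over n = 9 days.
After batch 1: Gamma(α+S, β+n) = Gamma(5.60+4, 2.23+9) = Gamma(9.60, 11.23).
Batch 2: sum of counts S = 13 over n = 11 days.
After batch 2: Gamma(α+S, β+n) = Gamma(9.60+13, 11.23+11) = Gamma(22.60, 22.23).
The predictive distribution for one future period is NegBinom with mean α/β = 1.0166.

1.0166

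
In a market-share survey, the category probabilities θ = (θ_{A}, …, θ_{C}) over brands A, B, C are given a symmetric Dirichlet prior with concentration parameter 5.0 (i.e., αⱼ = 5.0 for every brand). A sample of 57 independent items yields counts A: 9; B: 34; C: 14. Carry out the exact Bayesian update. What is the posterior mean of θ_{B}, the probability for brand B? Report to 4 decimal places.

0.5417

The Dirichlet prior is conjugate to the Multinomial likelihood: each posterior αⱼ = prior αⱼ + observed count nⱼ.
Posterior concentration: (14.0, 39.0, 19.0), total = 72.0.
E[θ_{B}|data] = α_{B}/Σα = 39.0/72.0 = 0.5417.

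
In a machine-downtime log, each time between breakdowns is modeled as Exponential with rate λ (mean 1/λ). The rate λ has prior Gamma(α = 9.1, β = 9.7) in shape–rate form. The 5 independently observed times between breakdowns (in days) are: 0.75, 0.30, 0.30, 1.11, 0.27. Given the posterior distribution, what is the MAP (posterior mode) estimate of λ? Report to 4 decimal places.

With a Gamma(shape α, rate β) prior on the exponential rate λ, the posterior after n observations with total T = Σxᵢ is Gamma(α+n, β+T).
Sum of observations T = 2.73 days; n = 5.
Posterior: Gamma(9.1+5, 9.7+2.73) = Gamma(14.1, 12.43).
Mode = (α−1)/β = 1.0539.

1.0539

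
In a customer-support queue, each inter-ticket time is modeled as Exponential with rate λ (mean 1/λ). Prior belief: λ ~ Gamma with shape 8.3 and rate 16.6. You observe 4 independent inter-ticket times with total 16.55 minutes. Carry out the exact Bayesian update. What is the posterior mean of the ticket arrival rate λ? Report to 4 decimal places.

With a Gamma(shape α, rate β) prior on the exponential rate λ, the posterior after n observations with total T = Σxᵢ is Gamma(α+n, β+T).
Posterior: Gamma(8.3+4, 16.6+16.55) = Gamma(12.3, 33.15).
Posterior mean of λ = α/β = 12.3/33.15 = 0.3710.

0.3710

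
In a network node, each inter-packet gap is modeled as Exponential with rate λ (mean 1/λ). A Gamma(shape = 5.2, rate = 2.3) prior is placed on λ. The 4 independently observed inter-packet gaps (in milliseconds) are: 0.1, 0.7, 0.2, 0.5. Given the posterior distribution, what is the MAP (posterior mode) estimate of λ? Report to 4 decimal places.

With a Gamma(shape α, rate β) prior on the exponential rate λ, the posterior after n observations with total T = Σxᵢ is Gamma(α+n, β+T).
Sum of observations T = 1.5 milliseconds; n = 4.
Posterior: Gamma(5.2+4, 2.3+1.5) = Gamma(9.2, 3.8).
Mode = (α−1)/β = 2.1579.

2.1579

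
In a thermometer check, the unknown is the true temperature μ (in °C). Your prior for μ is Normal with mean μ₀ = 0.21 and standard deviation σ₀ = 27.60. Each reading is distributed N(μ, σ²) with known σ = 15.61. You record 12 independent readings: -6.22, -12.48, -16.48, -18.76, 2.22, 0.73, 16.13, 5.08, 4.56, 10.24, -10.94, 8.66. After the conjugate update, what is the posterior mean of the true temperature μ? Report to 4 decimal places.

-1.3955

For Normal data with known variance σ², a Normal(μ₀, σ₀²) prior on μ is conjugate. Posterior precision = 1/σ₀² + n/σ²; posterior mean is the precision-weighted average of μ₀ and x̄.
Σxᵢ = (-6.22) + (-12.48) + (-16.48) + (-18.76) + 2.22 + 0.73 + 16.13 + 5.08 + 4.56 + 10.24 + (-10.94) + 8.66 = -17.26, so n·x̄ = -17.26.
σ₀² = 27.60² = 761.76, σ² = 15.61² = 243.6721; σ² + n·σ₀² = 243.6721 + 12·761.76 = 9384.7921.
Posterior mean = (μ₀/σ₀² + n·x̄/σ²)/(1/σ₀² + n/σ²) = (σ²·μ₀ + σ₀²·n·x̄)/(σ² + n·σ₀²) = (243.6721·0.21 + 761.76·(-17.26))/9384.7921 = -13096.806459/9384.7921 = -1.3955.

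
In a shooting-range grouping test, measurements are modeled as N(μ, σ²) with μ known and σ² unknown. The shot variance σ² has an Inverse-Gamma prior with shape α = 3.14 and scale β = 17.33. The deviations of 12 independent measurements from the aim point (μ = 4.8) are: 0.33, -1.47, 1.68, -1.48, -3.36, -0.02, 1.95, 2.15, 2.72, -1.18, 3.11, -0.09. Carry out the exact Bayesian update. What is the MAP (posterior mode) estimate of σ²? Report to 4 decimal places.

3.9511

With known mean μ and an Inverse-Gamma(α, β) prior on σ², the Normal likelihood is conjugate: posterior is Inv-Gamma(α + n/2, β + Σ(xᵢ−μ)²/2).
Σ(xᵢ−μ)² = (0.33)² + (-1.47)² + (1.68)² + (-1.48)² + (-3.36)² + (-0.02)² + (1.95)² + (2.15)² + (2.72)² + (-1.18)² + (3.11)² + (-0.09)² = 45.4686.
Posterior: Inv-Gamma(3.14 + 12/2, 17.33 + 45.4686/2) = Inv-Gamma(9.14, 40.06430).
Mode = β/(α+1) = 40.06430/10.14 = 3.9511.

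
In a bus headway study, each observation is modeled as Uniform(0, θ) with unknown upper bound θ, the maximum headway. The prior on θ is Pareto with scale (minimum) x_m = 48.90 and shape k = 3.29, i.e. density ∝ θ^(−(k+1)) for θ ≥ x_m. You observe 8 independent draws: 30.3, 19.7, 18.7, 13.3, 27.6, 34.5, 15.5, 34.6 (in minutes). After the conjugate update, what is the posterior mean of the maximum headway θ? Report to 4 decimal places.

53.6522

A Pareto(scale x_m, shape k) prior on the upper bound θ of Uniform(0, θ) is conjugate: posterior is Pareto(max(x_m, max xᵢ), k + n).
Sample maximum = 34.6; prior scale x_m = 48.90 → posterior scale = max = 48.90.
Posterior shape = 3.29 + 8 = 11.29.
E[θ|data] = k·x_m/(k−1) = 11.29·48.90/10.29 = 53.6522.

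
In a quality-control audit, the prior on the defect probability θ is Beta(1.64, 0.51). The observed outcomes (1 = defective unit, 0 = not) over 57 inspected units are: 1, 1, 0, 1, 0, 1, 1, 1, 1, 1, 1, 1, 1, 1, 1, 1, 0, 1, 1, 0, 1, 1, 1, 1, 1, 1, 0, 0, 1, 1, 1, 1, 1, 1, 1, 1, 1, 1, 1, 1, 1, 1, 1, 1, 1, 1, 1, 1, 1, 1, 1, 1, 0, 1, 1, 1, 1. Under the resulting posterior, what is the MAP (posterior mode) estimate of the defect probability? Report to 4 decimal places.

The Beta prior is conjugate to a Binomial/Bernoulli likelihood; the update adds successes to α and failures to β.
Posterior: Beta(α+k, β+n−k) = Beta(1.64+50, 0.51+7) = Beta(51.64, 7.51).
Mode of Beta(a,b) for a,b>1 is (a−1)/(a+b−2) = 50.64/57.15 = 0.8861.

0.8861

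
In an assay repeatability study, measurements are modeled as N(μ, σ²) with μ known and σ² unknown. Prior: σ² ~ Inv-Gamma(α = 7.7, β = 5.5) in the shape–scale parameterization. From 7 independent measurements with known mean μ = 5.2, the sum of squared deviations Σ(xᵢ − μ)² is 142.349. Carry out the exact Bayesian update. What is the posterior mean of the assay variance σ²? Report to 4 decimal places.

With known mean μ and an Inverse-Gamma(α, β) prior on σ², the Normal likelihood is conjugate: posterior is Inv-Gamma(α + n/2, β + Σ(xᵢ−μ)²/2).
Posterior: Inv-Gamma(7.7 + 7/2, 5.5 + 142.349/2) = Inv-Gamma(11.20, 76.6745).
E[σ²|data] = β/(α−1) = 76.6745/10.20 = 7.5171.

7.5171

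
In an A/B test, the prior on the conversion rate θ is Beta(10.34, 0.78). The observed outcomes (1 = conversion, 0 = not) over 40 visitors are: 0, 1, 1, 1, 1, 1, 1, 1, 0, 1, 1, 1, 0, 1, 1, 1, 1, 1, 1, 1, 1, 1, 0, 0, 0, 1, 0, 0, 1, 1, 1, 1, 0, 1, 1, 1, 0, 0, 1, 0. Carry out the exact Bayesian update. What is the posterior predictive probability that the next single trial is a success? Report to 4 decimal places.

0.7500

The Beta prior is conjugate to a Binomial/Bernoulli likelihood; the update adds successes to α and failures to β.
Posterior: Beta(α+k, β+n−k) = Beta(10.34+28, 0.78+12) = Beta(38.34, 12.78).
For a single future Bernoulli trial, P(success | data) = α/(α+β) = 0.7500.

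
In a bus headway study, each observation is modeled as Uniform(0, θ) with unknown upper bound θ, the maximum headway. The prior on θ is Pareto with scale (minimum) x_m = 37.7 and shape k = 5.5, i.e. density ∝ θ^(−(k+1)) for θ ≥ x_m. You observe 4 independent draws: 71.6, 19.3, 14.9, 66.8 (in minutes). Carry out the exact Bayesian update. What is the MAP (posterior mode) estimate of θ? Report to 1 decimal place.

A Pareto(scale x_m, shape k) prior on the upper bound θ of Uniform(0, θ) is conjugate: posterior is Pareto(max(x_m, max xᵢ), k + n).
Sample maximum = 71.6; prior scale x_m = 37.7 → posterior scale = max = 71.6.
Posterior shape = 5.5 + 4 = 9.5.
The Pareto density is decreasing on [x_m, ∞), so the mode is x_m = 71.6.

71.6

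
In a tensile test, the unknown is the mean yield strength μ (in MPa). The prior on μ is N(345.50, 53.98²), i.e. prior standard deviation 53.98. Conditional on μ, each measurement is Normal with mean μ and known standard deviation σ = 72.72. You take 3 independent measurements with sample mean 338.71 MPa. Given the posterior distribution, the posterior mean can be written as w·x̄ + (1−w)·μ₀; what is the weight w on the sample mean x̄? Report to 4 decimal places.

For Normal data with known variance σ², a Normal(μ₀, σ₀²) prior on μ is conjugate. Posterior precision = 1/σ₀² + n/σ²; posterior mean is the precision-weighted average of μ₀ and x̄.
σ₀² = 53.98² = 2913.8404, σ² = 72.72² = 5288.1984. Prior precision 1/σ₀² = 1/2913.8404; data precision n/σ² = 3/5288.1984.
w = (n/σ²)/(1/σ₀² + n/σ²) = n·σ₀²/(σ² + n·σ₀²) = 3·2913.8404/(5288.1984 + 3·2913.8404) = 8741.5212/14029.7196 = 0.6231.

0.6231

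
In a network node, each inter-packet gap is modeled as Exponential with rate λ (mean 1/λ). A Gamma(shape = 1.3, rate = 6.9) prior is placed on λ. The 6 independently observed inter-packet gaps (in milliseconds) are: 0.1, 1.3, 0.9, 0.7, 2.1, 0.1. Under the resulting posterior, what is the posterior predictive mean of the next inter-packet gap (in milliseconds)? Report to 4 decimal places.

With a Gamma(shape α, rate β) prior on the exponential rate λ, the posterior after n observations with total T = Σxᵢ is Gamma(α+n, β+T).
Sum of observations T = 5.2 milliseconds; n = 6.
Posterior: Gamma(1.3+6, 6.9+5.2) = Gamma(7.3, 12.1).
The predictive distribution for the next observation is Lomax; its mean is β/(α−1) = 12.1/6.3 = 1.9206.

1.9206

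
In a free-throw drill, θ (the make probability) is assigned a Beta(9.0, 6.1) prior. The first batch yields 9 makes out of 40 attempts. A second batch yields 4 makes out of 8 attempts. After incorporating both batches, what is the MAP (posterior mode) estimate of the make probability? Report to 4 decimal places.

The Beta prior is conjugate to a Binomial/Bernoulli likelihood; the update adds successes to α and failures to β.
After batch 1: Beta(9.0+9, 6.1+31) = Beta(18.0, 37.1).
After batch 2: Beta(18.0+4, 37.1+4) = Beta(22.0, 41.1).
Mode of Beta(a,b) for a,b>1 is (a−1)/(a+b−2) = 21.0/61.1 = 0.3437.

0.3437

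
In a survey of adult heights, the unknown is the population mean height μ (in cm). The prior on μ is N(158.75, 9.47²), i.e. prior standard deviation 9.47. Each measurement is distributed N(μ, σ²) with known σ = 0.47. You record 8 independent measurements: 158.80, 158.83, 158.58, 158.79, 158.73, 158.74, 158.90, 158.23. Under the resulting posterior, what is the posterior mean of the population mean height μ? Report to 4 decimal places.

158.7000

For Normal data with known variance σ², a Normal(μ₀, σ₀²) prior on μ is conjugate. Posterior precision = 1/σ₀² + n/σ²; posterior mean is the precision-weighted average of μ₀ and x̄.
Σxᵢ = 158.80 + 158.83 + 158.58 + 158.79 + 158.73 + 158.74 + 158.90 + 158.23 = 1269.6, so n·x̄ = 1269.6.
σ₀² = 9.47² = 89.6809, σ² = 0.47² = 0.2209; σ² + n·σ₀² = 0.2209 + 8·89.6809 = 717.6681.
Posterior mean = (μ₀/σ₀² + n·x̄/σ²)/(1/σ₀² + n/σ²) = (σ²·μ₀ + σ₀²·n·x̄)/(σ² + n·σ₀²) = (0.2209·158.75 + 89.6809·1269.6)/717.6681 = 113893.938515/717.6681 = 158.7000.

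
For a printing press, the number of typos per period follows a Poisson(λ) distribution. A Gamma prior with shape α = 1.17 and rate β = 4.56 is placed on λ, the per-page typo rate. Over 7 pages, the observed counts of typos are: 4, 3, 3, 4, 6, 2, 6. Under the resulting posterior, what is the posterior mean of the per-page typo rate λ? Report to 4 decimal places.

2.5234

With a Gamma(shape α, rate β) prior, the Poisson likelihood is conjugate: the posterior is Gamma(α + ΣXᵢ, β + n).
Sum of counts S = 28 over n = 7 pages.
Posterior: Gamma(α+S, β+n) = Gamma(1.17+28, 4.56+7) = Gamma(29.17, 11.56).
Posterior mean = α/β = 29.17/11.56 = 2.5234.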